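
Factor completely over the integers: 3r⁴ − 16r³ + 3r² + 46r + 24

(3r + 2)(r + 1)(r − 3)(r − 4)

Testing divisors of the constant over divisors of the leading coefficient, r = 4 is a root, giving the factor (r − 4) and quotient 3r³ − 4r² − 13r − 6.
Next, r = 3 is a root, so (r − 3) divides it; the quotient is 3r² + 5r + 2.
The remaining quadratic factors as (r + 1)(3r + 2).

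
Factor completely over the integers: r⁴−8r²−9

Substitute u = r² to get a quadratic in u, then factor.
r²−9 is a difference of squares.
r²+1 is irreducible over ℤ (sum of squares).

(r+3)(r−3)(r²+1)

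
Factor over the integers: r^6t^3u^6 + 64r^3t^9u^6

Factor out r^3t^3u^6 first: what remains is r^3 + 64t^6.
Recognize a sum of cubes with the parts 4t^2 and r.

r^3t^3u^6(r + 4t^2)(r^2 - 4rt^2 + 16t^4)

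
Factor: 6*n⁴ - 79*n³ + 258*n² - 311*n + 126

(6*n - 7)*(n - 1)*(n - 2)*(n - 9)

Among the possible rational roots, n = 9 is a root, so (n - 9) is a factor; dividing leaves 6*n³ - 25*n² + 33*n - 14.
Then n = 1 is a root, giving the factor (n - 1) and quotient 6*n² - 19*n + 14.
The remaining quadratic factors as (n - 2)(6*n - 7).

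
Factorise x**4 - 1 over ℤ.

(x + 1)(x - 1)(x**2 + 1)

Write as (x**2)² − (1)², then factor x**2 - 1 once more.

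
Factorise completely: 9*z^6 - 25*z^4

z^4*(3*z + 5)*(3*z - 5)

Factor out z^4 first: what remains is 9*z^2 - 25.
Recognize a difference of squares with the parts 3*z and 5.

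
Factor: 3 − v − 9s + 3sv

(3s − 1)(v − 3)

Group as (3sv − 9s) + (−v + 3) = 3s(v − 3) − (v − 3).
Both groups share the factor (v − 3).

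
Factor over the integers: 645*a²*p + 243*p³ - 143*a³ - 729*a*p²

Group: 11*a*(-13*a² + 48*a*p - 27*p²) - 9*p*(-13*a² + 48*a*p - 27*p²); both groups contain (-13*a² + 48*a*p - 27*p²), so (11*a - 9*p) is a factor with cofactor -13*a² + 48*a*p - 27*p².
The cofactor groups again: -13*a² + 48*a*p - 27*p² = -a*(13*a - 9*p) + 3*p*(13*a - 9*p); both groups contain (13*a - 9*p), giving -(a - 3*p)*(13*a - 9*p).

-(11*a - 9*p)*(13*a - 9*p)*(a - 3*p)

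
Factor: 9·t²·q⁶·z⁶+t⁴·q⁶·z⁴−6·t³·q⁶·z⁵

Every term has a factor of t²·q⁶·z⁴; factoring it out leaves t²−6·t·z+9·z².
Recognize a perfect-square trinomial with the parts t and 3·z.

q⁶·t²·z⁴·(t−3·z)²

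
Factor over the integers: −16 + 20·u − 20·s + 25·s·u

(5·s + 4)·(5·u − 4)

Group as (25·s·u − 20·s) + (20·u − 16) = 5·s·(5·u − 4) + 4·(5·u − 4).
Both groups share the factor (5·u − 4).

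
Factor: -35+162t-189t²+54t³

Trying the rational-root candidates, t = 7/3 is a root, giving the factor (3t-7) and quotient 18t²-21t+5.
The remaining quadratic factors as (6t-5)(3t-1).

(3t-1)(3t-7)(6t-5)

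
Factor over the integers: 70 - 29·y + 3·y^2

Need a pair with product 3·70 = 210 and sum -29: that's -14 and -15.
Split the middle term: 3·y^2 - 14·y - 15·y + 70 = y·(3·y - 14) - 5·(3·y - 14).

(3·y - 14)·(y - 5)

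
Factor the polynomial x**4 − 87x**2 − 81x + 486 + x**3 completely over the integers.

(x + 3)(x + 9)(x − 2)(x − 9)

Testing divisors of the constant over divisors of the leading coefficient, x = 9 is a root, so (x − 9) divides it; the quotient is x**3 + 10x**2 + 3x − 54.
Then x = −9 is a root, so (x + 9) divides it; the quotient is x**2 + x − 6.
The remaining quadratic factors as (x + 3)(x − 2).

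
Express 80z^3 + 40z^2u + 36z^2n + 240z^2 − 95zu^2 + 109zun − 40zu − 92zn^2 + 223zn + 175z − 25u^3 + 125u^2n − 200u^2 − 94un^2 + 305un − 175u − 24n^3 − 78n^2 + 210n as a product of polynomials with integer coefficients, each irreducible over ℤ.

(4z + u − 4n + 7)(5z − 5u + 6n)(4z + 5u + n + 5)

Group: 4z(20z^2 + 5zu + 29zn + 25z − 25u^2 + 25un − 25u + 6n^2 + 30n) + (u − 4n + 7)(20z^2 + 5zu + 29zn + 25z − 25u^2 + 25un − 25u + 6n^2 + 30n); both groups contain (20z^2 + 5zu + 29zn + 25z − 25u^2 + 25un − 25u + 6n^2 + 30n), so (4z + u − 4n + 7) is a factor with cofactor 20z^2 + 5zu + 29zn + 25z − 25u^2 + 25un − 25u + 6n^2 + 30n.
The cofactor groups again: 20z^2 + 5zu + 29zn + 25z − 25u^2 + 25un − 25u + 6n^2 + 30n = 5z(4z + 5u + n + 5) + (−5u + 6n)(4z + 5u + n + 5); both groups contain (4z + 5u + n + 5), giving (5z − 5u + 6n)(4z + 5u + n + 5).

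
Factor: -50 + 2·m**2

Factor out 2, leaving m**2 - 25, which is a difference of two squares.

2·(m + 5)·(m - 5)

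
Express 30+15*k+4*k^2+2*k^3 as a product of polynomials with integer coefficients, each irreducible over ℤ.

(k+2)*(2*k^2+15)

Group as (2*k^3+15*k) + (4*k^2+30) = k*(2*k^2+15) + 2*(2*k^2+15).
Both groups share the factor (2*k^2+15).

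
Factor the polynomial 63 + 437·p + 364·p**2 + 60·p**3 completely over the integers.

Trying the rational-root candidates, p = −9/2 is a root, so (2·p + 9) is a factor; dividing leaves 30·p**2 + 47·p + 7.
The remaining quadratic factors as (6·p + 1)(5·p + 7).

(2·p + 9)·(5·p + 7)·(6·p + 1)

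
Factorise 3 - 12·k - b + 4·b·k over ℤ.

Group as (4·b·k - b) + (-12·k + 3) = b·(4·k - 1) - 3·(4·k - 1).
Both groups share the factor (4·k - 1).

(4·k - 1)·(b - 3)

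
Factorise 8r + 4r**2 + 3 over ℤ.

(2r + 1)(2r + 3)

Need a pair with product 4·3 = 12 and sum 8: that's 2 and 6.
Split the middle term: 4r**2 + 2r + 6r + 3 = 2r(2r + 1) + 3(2r + 1).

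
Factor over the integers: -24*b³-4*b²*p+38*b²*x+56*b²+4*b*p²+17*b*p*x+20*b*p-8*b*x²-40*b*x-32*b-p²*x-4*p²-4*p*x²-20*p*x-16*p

-(2*b+p)*(3*b-p-4*x-4)*(4*b-x-4)

Group: 4*b*(-6*b²-b*p+8*b*x+8*b+p²+4*p*x+4*p) + (-x-4)*(-6*b²-b*p+8*b*x+8*b+p²+4*p*x+4*p); both groups contain (-6*b²-b*p+8*b*x+8*b+p²+4*p*x+4*p), so (4*b-x-4) is a factor with cofactor -6*b²-b*p+8*b*x+8*b+p²+4*p*x+4*p.
The cofactor groups again: -6*b²-b*p+8*b*x+8*b+p²+4*p*x+4*p = -2*b*(3*b-p-4*x-4) - p*(3*b-p-4*x-4); both groups contain (3*b-p-4*x-4), giving -(2*b+p)*(3*b-p-4*x-4).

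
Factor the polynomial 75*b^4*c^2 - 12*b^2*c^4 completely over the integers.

3*b^2*c^2*(5*b + 2*c)*(5*b - 2*c)

Every term has a factor of 3*b^2*c^2. Then 25*b^2 - 4*c^2 = (5*b)² − (2*c)².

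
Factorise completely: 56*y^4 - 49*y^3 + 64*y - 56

Group as (56*y^4 + 64*y) + (-49*y^3 - 56) = 8*y*(7*y^3 + 8) - 7*(7*y^3 + 8).
Both groups share the factor (7*y^3 + 8).

(8*y - 7)*(7*y^3 + 8)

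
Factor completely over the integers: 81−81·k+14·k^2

(2·k−9)·(7·k−9)

Need a pair with product 14·81 = 1134 and sum −81: that's −63 and −18.
Split the middle term: 14·k^2−63·k − 18·k+81 = 7·k·(2·k−9) − 9·(2·k−9).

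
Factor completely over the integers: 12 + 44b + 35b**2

Need a pair with product 35·12 = 420 and sum 44: that's 30 and 14.
Split the middle term: 35b**2 + 30b + 14b + 12 = 5b(7b + 6) + 2(7b + 6).

(5b + 2)(7b + 6)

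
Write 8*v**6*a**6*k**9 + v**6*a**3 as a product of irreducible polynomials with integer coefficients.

a**3*v**6*(2*a*k**3 + 1)*(4*a**2*k**6 - 2*a*k**3 + 1)

Every term has a factor of v**6*a**3; factoring it out leaves 8*a**3*k**9 + 1.
Recognize a sum of cubes with the parts 1 and 2*a*k**3.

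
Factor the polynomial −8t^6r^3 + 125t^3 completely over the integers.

−t^3(2tr − 5)(4t^2r^2 + 10tr + 25)

Pull out the common factor t^3, leaving −8t^3r^3 + 125.
Recognize a difference of cubes with the parts 5 and 2tr.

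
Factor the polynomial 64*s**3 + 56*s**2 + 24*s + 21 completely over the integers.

(8*s + 7)*(8*s**2 + 3)

Group as (64*s**3 + 24*s) + (56*s**2 + 21) = 8*s*(8*s**2 + 3) + 7*(8*s**2 + 3).
Both groups share the factor (8*s**2 + 3).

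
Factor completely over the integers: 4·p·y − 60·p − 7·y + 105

(4·p − 7)·(y − 15)

Group as (4·p·y − 60·p) + (−7·y + 105) = 4·p·(y − 15) − 7·(y − 15).
Both groups share the factor (y − 15).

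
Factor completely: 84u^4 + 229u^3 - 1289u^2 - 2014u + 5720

Among the possible rational roots, u = -4 is a root, so (u + 4) is a factor; dividing leaves 84u^3 - 107u^2 - 861u + 1430.
Then u = 11/4 is a root, giving the factor (4u - 11) and quotient 21u^2 + 31u - 130.
The remaining quadratic factors as (7u - 13)(3u + 10).

(3u + 10)(4u - 11)(7u - 13)(u + 4)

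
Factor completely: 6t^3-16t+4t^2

2t(3t-4)(t+2)

Pull out the common factor 2t, then factor the remaining trinomial.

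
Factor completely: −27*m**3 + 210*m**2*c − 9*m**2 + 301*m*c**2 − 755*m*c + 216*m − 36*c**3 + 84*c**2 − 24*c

−(m − 9*c + 3)*(9*m − c)*(3*m + 4*c − 8)

Group: m*(−27*m**2 − 33*m*c + 72*m + 4*c**2 − 8*c) + (−9*c + 3)*(−27*m**2 − 33*m*c + 72*m + 4*c**2 − 8*c); both groups contain (−27*m**2 − 33*m*c + 72*m + 4*c**2 − 8*c), so (m − 9*c + 3) is a factor with cofactor −27*m**2 − 33*m*c + 72*m + 4*c**2 − 8*c.
The cofactor groups again: −27*m**2 − 33*m*c + 72*m + 4*c**2 − 8*c = −9*m*(3*m + 4*c − 8) + c*(3*m + 4*c − 8); both groups contain (3*m + 4*c − 8), giving −(9*m − c)*(3*m + 4*c − 8).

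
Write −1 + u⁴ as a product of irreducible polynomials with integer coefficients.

Write as (u²)² − (1)², then factor u² − 1 once more.

(u + 1)*(u − 1)*(u² + 1)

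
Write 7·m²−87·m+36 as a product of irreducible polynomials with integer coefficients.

(7·m−3)·(m−12)

Need a pair with product 7·36 = 252 and sum −87: that's −3 and −84.
Split the middle term: 7·m²−3·m − 84·m+36 = m·(7·m−3) − 12·(7·m−3).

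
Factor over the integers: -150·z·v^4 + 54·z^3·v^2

6·v^2·z·(3·z - 5·v)·(3·z + 5·v)

Every term has a factor of 6·z·v^2. Then 9·z^2 - 25·v^2 = (3·z)² − (5·v)².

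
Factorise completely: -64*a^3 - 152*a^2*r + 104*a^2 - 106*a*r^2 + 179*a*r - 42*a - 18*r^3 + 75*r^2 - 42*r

-(8*a + 2*r - 7)*(8*a + 9*r - 6)*(a + r)

Group: 8*a*(-8*a^2 - 10*a*r + 7*a - 2*r^2 + 7*r) + (9*r - 6)*(-8*a^2 - 10*a*r + 7*a - 2*r^2 + 7*r); both groups contain (-8*a^2 - 10*a*r + 7*a - 2*r^2 + 7*r), so (8*a + 9*r - 6) is a factor with cofactor -8*a^2 - 10*a*r + 7*a - 2*r^2 + 7*r.
The cofactor groups again: -8*a^2 - 10*a*r + 7*a - 2*r^2 + 7*r = -a*(8*a + 2*r - 7) - r*(8*a + 2*r - 7); both groups contain (8*a + 2*r - 7), giving -(a + r)*(8*a + 2*r - 7).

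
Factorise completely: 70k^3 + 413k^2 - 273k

7k(2k + 13)(5k - 3)

Pull out the common factor 7k, then factor the remaining trinomial.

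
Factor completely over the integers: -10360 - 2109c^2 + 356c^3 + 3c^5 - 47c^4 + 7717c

(3c - 8)(c - 5)(c - 7)(c^2 - c + 37)

Testing divisors of the constant over divisors of the leading coefficient, c = 7 is a root, so (c - 7) is a factor; dividing leaves 3c^4 - 26c^3 + 174c^2 - 891c + 1480.
Continuing, c = 8/3 is a root, giving the factor (3c - 8) and quotient c^3 - 6c^2 + 42c - 185.
Next, c = 5 is a root, giving the factor (c - 5) and quotient c^2 - c + 37.
The quadratic c^2 - c + 37 has discriminant -147 < 0 and is irreducible over ℤ.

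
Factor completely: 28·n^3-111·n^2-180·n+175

(4·n+7)·(7·n-5)·(n-5)

Trying the rational-root candidates, n = 5/7 is a root, giving the factor (7·n-5) and quotient 4·n^2-13·n-35.
The remaining quadratic factors as (4·n+7)(n-5).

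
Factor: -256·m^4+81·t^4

Write as (9·t^2)² − (16·m^2)², then factor 9·t^2-16·m^2 once more.

(3·t-4·m)·(3·t+4·m)·(9·t^2+16·m^2)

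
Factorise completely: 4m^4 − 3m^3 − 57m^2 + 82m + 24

Among the possible rational roots, m = −4 is a root, giving the factor (m + 4) and quotient 4m^3 − 19m^2 + 19m + 6.
Then m = 3 is a root, so (m − 3) is a factor; dividing leaves 4m^2 − 7m − 2.
The remaining quadratic factors as (m − 2)(4m + 1).

(4m + 1)(m + 4)(m − 2)(m − 3)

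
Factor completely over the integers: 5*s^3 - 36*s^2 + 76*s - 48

Among the possible rational roots, s = 4 is a root, giving the factor (s - 4) and quotient 5*s^2 - 16*s + 12.
The remaining quadratic factors as (s - 2)(5*s - 6).

(5*s - 6)*(s - 2)*(s - 4)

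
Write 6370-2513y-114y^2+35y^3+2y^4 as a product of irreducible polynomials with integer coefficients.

(2y-5)(y+13)(y+14)(y-7)

Testing divisors of the constant over divisors of the leading coefficient, y = -13 is a root, so (y+13) divides it; the quotient is 2y^3+9y^2-231y+490.
Then y = 7 is a root, so (y-7) divides it; the quotient is 2y^2+23y-70.
The remaining quadratic factors as (y+14)(2y-5).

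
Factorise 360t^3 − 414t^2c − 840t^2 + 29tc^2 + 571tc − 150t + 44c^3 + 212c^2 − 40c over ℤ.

Group: 15t(24t^2 − 34tc − 56t + 11c^2 + 53c − 10) + 4c(24t^2 − 34tc − 56t + 11c^2 + 53c − 10); both groups contain (24t^2 − 34tc − 56t + 11c^2 + 53c − 10), so (15t + 4c) is a factor with cofactor 24t^2 − 34tc − 56t + 11c^2 + 53c − 10.
The cofactor groups again: 24t^2 − 34tc − 56t + 11c^2 + 53c − 10 = 12t(2t − c − 5) + (−11c + 2)(2t − c − 5); both groups contain (2t − c − 5), giving (12t − 11c + 2)(2t − c − 5).

(12t − 11c + 2)(2t − c − 5)(15t + 4c)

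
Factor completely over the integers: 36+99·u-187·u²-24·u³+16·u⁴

By the rational root theorem, u = -3 is a root, giving the factor (u+3) and quotient 16·u³-72·u²+29·u+12.
Then u = 4 is a root, giving the factor (u-4) and quotient 16·u²-8·u-3.
The remaining quadratic factors as (4·u-3)(4·u+1).

(4·u+1)·(4·u-3)·(u+3)·(u-4)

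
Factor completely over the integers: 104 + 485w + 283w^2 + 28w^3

Trying the rational-root candidates, w = −8 is a root, so (w + 8) divides it; the quotient is 28w^2 + 59w + 13.
The remaining quadratic factors as (7w + 13)(4w + 1).

(4w + 1)(7w + 13)(w + 8)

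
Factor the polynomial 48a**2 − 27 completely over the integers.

3(4a + 3)(4a − 3)

Factor out 3, leaving 16a**2 − 9, which is a difference of two squares.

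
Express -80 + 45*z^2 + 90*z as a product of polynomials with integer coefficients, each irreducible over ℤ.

5*(3*z + 8)*(3*z - 2)

Pull out the common factor 5, then factor the remaining trinomial.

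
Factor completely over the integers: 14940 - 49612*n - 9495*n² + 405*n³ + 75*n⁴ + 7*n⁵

By the rational root theorem, n = -5 is a root, so (n + 5) divides it; the quotient is 7*n⁴ + 40*n³ + 205*n² - 10520*n + 2988.
Continuing, n = 9 is a root, so (n - 9) divides it; the quotient is 7*n³ + 103*n² + 1132*n - 332.
Then n = 2/7 is a root, giving the factor (7*n - 2) and quotient n² + 15*n + 166.
The quadratic n² + 15*n + 166 has discriminant -439 < 0 and is irreducible over ℤ.

(7*n - 2)*(n + 5)*(n - 9)*(n² + 15*n + 166)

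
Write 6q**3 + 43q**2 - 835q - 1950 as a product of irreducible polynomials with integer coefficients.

(6q + 13)(q + 15)(q - 10)

By the rational root theorem, q = 10 is a root, so (q - 10) divides it; the quotient is 6q**2 + 103q + 195.
The remaining quadratic factors as (6q + 13)(q + 15).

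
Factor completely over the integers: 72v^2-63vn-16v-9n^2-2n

(9v-9n-2)(8v+n)

Group: 8v(9v-9n-2) + n(9v-9n-2); both groups contain (9v-9n-2).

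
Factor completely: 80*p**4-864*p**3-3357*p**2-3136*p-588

(4*p+1)*(4*p+7)*(5*p+6)*(p-14)

By the rational root theorem, p = -1/4 is a root, so (4*p+1) divides it; the quotient is 20*p**3-221*p**2-784*p-588.
Continuing, p = 14 is a root, so (p-14) divides it; the quotient is 20*p**2+59*p+42.
The remaining quadratic factors as (5*p+6)(4*p+7).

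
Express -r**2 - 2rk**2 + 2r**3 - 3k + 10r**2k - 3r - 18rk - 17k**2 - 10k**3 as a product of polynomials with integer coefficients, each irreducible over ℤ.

Group: r(2r**2 - 3r - 2k**2 - 3k) + (5k + 1)(2r**2 - 3r - 2k**2 - 3k); both groups contain (2r**2 - 3r - 2k**2 - 3k), so (r + 5k + 1) is a factor with cofactor 2r**2 - 3r - 2k**2 - 3k.
The cofactor groups again: 2r**2 - 3r - 2k**2 - 3k = 2r(r + k) + (-2k - 3)(r + k); both groups contain (r + k), giving (2r - 2k - 3)(r + k).

(2r - 2k - 3)(r + 5k + 1)(r + k)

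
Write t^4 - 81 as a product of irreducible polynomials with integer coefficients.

(t + 3)*(t - 3)*(t^2 + 9)

Difference of squares twice: with A = t and B = 3, A⁴ − B⁴ = (A² − B²)(A² + B²), and A² − B² factors again.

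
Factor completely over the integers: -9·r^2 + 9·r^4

Pull out the common factor 9·r^2; r^2 - 1 is a difference of squares.

9·r^2·(r + 1)·(r - 1)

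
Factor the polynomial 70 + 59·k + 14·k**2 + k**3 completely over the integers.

Testing divisors of the constant over divisors of the leading coefficient, k = −5 is a root, giving the factor (k + 5) and quotient k**2 + 9·k + 14.
The remaining quadratic factors as (k + 7)(k + 2).

(k + 2)·(k + 5)·(k + 7)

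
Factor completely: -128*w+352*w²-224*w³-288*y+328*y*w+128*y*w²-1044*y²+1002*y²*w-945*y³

-(15*y-14*w+8)*(7*y-4*w+4)*(9*y+4*w)

Group: 7*y*(-135*y²+66*y*w-72*y+56*w²-32*w) + (-4*w+4)*(-135*y²+66*y*w-72*y+56*w²-32*w); both groups contain (-135*y²+66*y*w-72*y+56*w²-32*w), so (7*y-4*w+4) is a factor with cofactor -135*y²+66*y*w-72*y+56*w²-32*w.
The cofactor groups again: -135*y²+66*y*w-72*y+56*w²-32*w = -15*y*(9*y+4*w) + (14*w-8)*(9*y+4*w); both groups contain (9*y+4*w), giving -(15*y-14*w+8)*(9*y+4*w).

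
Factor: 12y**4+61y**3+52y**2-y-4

Trying the rational-root candidates, y = -1/3 is a root, giving the factor (3y+1) and quotient 4y**3+19y**2+11y-4.
Next, y = -4 is a root, giving the factor (y+4) and quotient 4y**2+3y-1.
The remaining quadratic factors as (y+1)(4y-1).

(3y+1)(4y-1)(y+1)(y+4)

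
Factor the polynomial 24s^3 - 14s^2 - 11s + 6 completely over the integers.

(2s - 1)(3s + 2)(4s - 3)

By the rational root theorem, s = 1/2 is a root, so (2s - 1) divides it; the quotient is 12s^2 - s - 6.
The remaining quadratic factors as (3s + 2)(4s - 3).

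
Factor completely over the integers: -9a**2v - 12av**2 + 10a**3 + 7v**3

Group: 5a(2a**2 + av - v**2) - 7v(2a**2 + av - v**2); both groups contain (2a**2 + av - v**2), so (5a - 7v) is a factor with cofactor 2a**2 + av - v**2.
The cofactor groups again: 2a**2 + av - v**2 = a(2a - v) + v(2a - v); both groups contain (2a - v), giving (a + v)(2a - v).

(2a - v)(5a - 7v)(a + v)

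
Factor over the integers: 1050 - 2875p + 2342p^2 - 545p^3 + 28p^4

Among the possible rational roots, p = 14 is a root, giving the factor (p - 14) and quotient 28p^3 - 153p^2 + 200p - 75.
Next, p = 5/7 is a root, so (7p - 5) is a factor; dividing leaves 4p^2 - 19p + 15.
The remaining quadratic factors as (p - 1)(4p - 15).

(4p - 15)(7p - 5)(p - 1)(p - 14)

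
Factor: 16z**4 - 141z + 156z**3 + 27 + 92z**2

(2z + 3)(2z - 1)(4z - 1)(z + 9)

Trying the rational-root candidates, z = 1/4 is a root, so (4z - 1) is a factor; dividing leaves 4z**3 + 40z**2 + 33z - 27.
Then z = 1/2 is a root, so (2z - 1) is a factor; dividing leaves 2z**2 + 21z + 27.
The remaining quadratic factors as (z + 9)(2z + 3).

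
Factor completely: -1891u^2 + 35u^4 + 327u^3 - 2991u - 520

Among the possible rational roots, u = -8/7 is a root, so (7u + 8) is a factor; dividing leaves 5u^3 + 41u^2 - 317u - 65.
Continuing, u = -1/5 is a root, so (5u + 1) divides it; the quotient is u^2 + 8u - 65.
The remaining quadratic factors as (u + 13)(u - 5).

(5u + 1)(7u + 8)(u + 13)(u - 5)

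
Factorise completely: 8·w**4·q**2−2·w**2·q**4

Pull out the common factor 2·w**2·q**2; 4·w**2−q**2 is a difference of squares.

2·q**2·w**2·(2·w−q)·(2·w+q)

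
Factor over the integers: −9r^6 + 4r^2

Pull out the common factor r^2, leaving −9r^4 + 4.
Recognize a difference of squares with the parts 2 and 3r^2.

−r^2(3r^2 + 2)(3r^2 − 2)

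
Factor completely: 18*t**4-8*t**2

Factor out 2*t**2, leaving 9*t**2-4, which is a difference of two squares.

2*t**2*(3*t+2)*(3*t-2)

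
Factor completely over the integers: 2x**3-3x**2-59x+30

(2x-1)(x+5)(x-6)

Among the possible rational roots, x = 6 is a root, giving the factor (x-6) and quotient 2x**2+9x-5.
The remaining quadratic factors as (x+5)(2x-1).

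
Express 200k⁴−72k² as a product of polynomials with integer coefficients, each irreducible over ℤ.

8k²(5k+3)(5k−3)

Every term has a factor of 8k². Then 25k²−9 = (5k)² − (3)².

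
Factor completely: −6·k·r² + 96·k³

6·k·(4·k + r)·(4·k − r)

Every term has a factor of 6·k. Then 16·k² − r² = (4·k)² − (r)².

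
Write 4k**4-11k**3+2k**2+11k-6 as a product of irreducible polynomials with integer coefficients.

(4k-3)(k+1)(k-1)(k-2)

By the rational root theorem, k = 3/4 is a root, so (4k-3) divides it; the quotient is k**3-2k**2-k+2.
Then k = 1 is a root, so (k-1) divides it; the quotient is k**2-k-2.
The remaining quadratic factors as (k+1)(k-2).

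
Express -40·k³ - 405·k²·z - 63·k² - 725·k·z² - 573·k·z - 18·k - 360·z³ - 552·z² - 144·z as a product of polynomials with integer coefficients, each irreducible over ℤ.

-(5·k + 5·z + 6)·(8·k + 9·z + 3)·(k + 8·z)

Group: k·(-40·k² - 85·k·z - 63·k - 45·z² - 69·z - 18) + 8·z·(-40·k² - 85·k·z - 63·k - 45·z² - 69·z - 18); both groups contain (-40·k² - 85·k·z - 63·k - 45·z² - 69·z - 18), so (k + 8·z) is a factor with cofactor -40·k² - 85·k·z - 63·k - 45·z² - 69·z - 18.
The cofactor groups again: -40·k² - 85·k·z - 63·k - 45·z² - 69·z - 18 = -8·k·(5·k + 5·z + 6) + (-9·z - 3)·(5·k + 5·z + 6); both groups contain (5·k + 5·z + 6), giving -(8·k + 9·z + 3)·(5·k + 5·z + 6).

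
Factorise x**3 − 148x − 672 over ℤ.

Testing divisors of the constant over divisors of the leading coefficient, x = −8 is a root, so (x + 8) divides it; the quotient is x**2 − 8x − 84.
The remaining quadratic factors as (x + 6)(x − 14).

(x + 6)(x + 8)(x − 14)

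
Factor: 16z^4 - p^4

(2z)⁴ − (p)⁴ = ((2z)² − (p)²)((2z)² + (p)²); the first factor splits again, the second (4z^2 + p^2) is irreducible.

(2z - p)(2z + p)(4z^2 + p^2)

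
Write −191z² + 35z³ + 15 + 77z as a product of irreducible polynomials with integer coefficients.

Trying the rational-root candidates, z = −1/7 is a root, so (7z + 1) divides it; the quotient is 5z² − 28z + 15.
The remaining quadratic factors as (5z − 3)(z − 5).

(5z − 3)(7z + 1)(z − 5)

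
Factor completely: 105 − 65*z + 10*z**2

5*(2*z − 7)*(z − 3)

Pull out the common factor 5, then factor the remaining trinomial.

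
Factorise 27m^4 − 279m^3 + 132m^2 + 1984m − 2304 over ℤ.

Among the possible rational roots, m = 8/3 is a root, so (3m − 8) is a factor; dividing leaves 9m^3 − 69m^2 − 140m + 288.
Then m = −8/3 is a root, giving the factor (3m + 8) and quotient 3m^2 − 31m + 36.
The remaining quadratic factors as (3m − 4)(m − 9).

(3m + 8)(3m − 4)(3m − 8)(m − 9)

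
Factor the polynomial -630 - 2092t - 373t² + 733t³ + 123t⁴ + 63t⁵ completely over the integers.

Trying the rational-root candidates, t = -9/7 is a root, so (7t + 9) divides it; the quotient is 9t⁴ + 6t³ + 97t² - 178t - 70.
Continuing, t = -1/3 is a root, so (3t + 1) is a factor; dividing leaves 3t³ + t² + 32t - 70.
Continuing, t = 5/3 is a root, so (3t - 5) is a factor; dividing leaves t² + 2t + 14.
The quadratic t² + 2t + 14 has discriminant -52 < 0 and is irreducible over ℤ.

(3t + 1)(3t - 5)(7t + 9)(t² + 2t + 14)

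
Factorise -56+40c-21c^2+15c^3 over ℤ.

(5c-7)(3c^2+8)

Group as (15c^3+40c) + (-21c^2-56) = 5c(3c^2+8) - 7(3c^2+8).
Both groups share the factor (3c^2+8).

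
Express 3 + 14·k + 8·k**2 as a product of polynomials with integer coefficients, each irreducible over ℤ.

(2·k + 3)·(4·k + 1)

Need a pair with product 8·3 = 24 and sum 14: that's 12 and 2.
Split the middle term: 8·k**2 + 12·k + 2·k + 3 = 4·k·(2·k + 3) + (2·k + 3).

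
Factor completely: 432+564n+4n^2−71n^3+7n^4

(7n+6)(n+2)(n−4)(n−9)

Among the possible rational roots, n = 9 is a root, giving the factor (n−9) and quotient 7n^3−8n^2−68n−48.
Next, n = 4 is a root, so (n−4) divides it; the quotient is 7n^2+20n+12.
The remaining quadratic factors as (7n+6)(n+2).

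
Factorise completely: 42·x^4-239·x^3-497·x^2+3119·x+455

(2·x+7)·(3·x-13)·(7·x+1)·(x-5)

Testing divisors of the constant over divisors of the leading coefficient, x = 5 is a root, so (x-5) is a factor; dividing leaves 42·x^3-29·x^2-642·x-91.
Next, x = -1/7 is a root, so (7·x+1) divides it; the quotient is 6·x^2-5·x-91.
The remaining quadratic factors as (2·x+7)(3·x-13).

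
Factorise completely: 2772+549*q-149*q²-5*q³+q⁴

(q+11)*(q+3)*(q-12)*(q-7)

By the rational root theorem, q = 12 is a root, so (q-12) is a factor; dividing leaves q³+7*q²-65*q-231.
Continuing, q = 7 is a root, giving the factor (q-7) and quotient q²+14*q+33.
The remaining quadratic factors as (q+3)(q+11).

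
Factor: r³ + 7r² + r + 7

(r + 7)(r² + 1)

Group as (r³ + r) + (7r² + 7) = r(r² + 1) + 7(r² + 1).
Both groups share the factor (r² + 1).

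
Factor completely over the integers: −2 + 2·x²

2·(x + 1)·(x − 1)

Factor out 2, leaving x² − 1, which is a difference of two squares.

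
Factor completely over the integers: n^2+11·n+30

Two integers with product 30 and sum 11 are 6 and 5.

(n+5)·(n+6)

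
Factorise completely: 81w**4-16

(3w+2)(3w-2)(9w**2+4)

(3w)⁴ − (2)⁴ = ((3w)² − (2)²)((3w)² + (2)²); the first factor splits again, the second (9w**2+4) is irreducible.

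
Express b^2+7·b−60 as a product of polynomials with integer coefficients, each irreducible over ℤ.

(b+12)·(b−5)

Two integers with product −60 and sum 7 are −5 and 12.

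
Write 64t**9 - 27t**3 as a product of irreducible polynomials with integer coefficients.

t**3(4t**2 - 3)(16t**4 + 12t**2 + 9)

Every term has a factor of t**3; factoring it out leaves 64t**6 - 27.
Recognize a difference of cubes with the parts 4t**2 and 3.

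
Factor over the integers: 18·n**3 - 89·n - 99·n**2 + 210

By the rational root theorem, n = 6 is a root, so (n - 6) is a factor; dividing leaves 18·n**2 + 9·n - 35.
The remaining quadratic factors as (3·n + 5)(6·n - 7).

(3·n + 5)·(6·n - 7)·(n - 6)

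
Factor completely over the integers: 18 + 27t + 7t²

(7t + 6)(t + 3)

Need a pair with product 7·18 = 126 and sum 27: that's 21 and 6.
Split the middle term: 7t² + 21t + 6t + 18 = 7t(t + 3) + 6(t + 3).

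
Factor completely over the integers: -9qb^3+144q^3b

Pull out the common factor 9qb; 16q^2-b^2 is a difference of squares.

9bq(4q-b)(4q+b)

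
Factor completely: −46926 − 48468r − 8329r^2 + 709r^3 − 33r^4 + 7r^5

Trying the rational-root candidates, r = 11 is a root, giving the factor (r − 11) and quotient 7r^4 + 44r^3 + 1193r^2 + 4794r + 4266.
Next, r = −3 is a root, so (r + 3) is a factor; dividing leaves 7r^3 + 23r^2 + 1124r + 1422.
Continuing, r = −9/7 is a root, so (7r + 9) divides it; the quotient is r^2 + 2r + 158.
The quadratic r^2 + 2r + 158 has discriminant −628 < 0 and is irreducible over ℤ.

(7r + 9)(r + 3)(r − 11)(r^2 + 2r + 158)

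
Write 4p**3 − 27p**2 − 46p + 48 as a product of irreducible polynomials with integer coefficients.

By the rational root theorem, p = 8 is a root, so (p − 8) divides it; the quotient is 4p**2 + 5p − 6.
The remaining quadratic factors as (p + 2)(4p − 3).

(4p − 3)(p + 2)(p − 8)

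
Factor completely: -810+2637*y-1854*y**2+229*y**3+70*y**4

Testing divisors of the constant over divisors of the leading coefficient, y = 3/7 is a root, so (7*y-3) is a factor; dividing leaves 10*y**3+37*y**2-249*y+270.
Then y = 2 is a root, so (y-2) divides it; the quotient is 10*y**2+57*y-135.
The remaining quadratic factors as (2*y+15)(5*y-9).

(2*y+15)*(5*y-9)*(7*y-3)*(y-2)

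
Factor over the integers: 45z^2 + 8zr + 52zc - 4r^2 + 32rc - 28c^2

Group: 9z(5z + 2r - 2c) + (-2r + 14c)(5z + 2r - 2c); both groups contain (5z + 2r - 2c).

(5z + 2r - 2c)(9z - 2r + 14c)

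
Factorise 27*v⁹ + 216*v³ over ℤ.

Factor out 27*v³ first: what remains is v⁶ + 8.
Recognize a sum of cubes with the parts 2 and v².

27*v³*(v² + 2)*(v⁴ − 2*v² + 4)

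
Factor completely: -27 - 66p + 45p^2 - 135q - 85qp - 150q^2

Group: -10q(15q - 5p + 9) + (-9p - 3)(15q - 5p + 9); both groups contain (15q - 5p + 9).

-(15q - 5p + 9)(10q + 9p + 3)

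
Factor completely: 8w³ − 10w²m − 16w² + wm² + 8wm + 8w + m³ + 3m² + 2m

Group: w(8w² − 2wm − 8w − m² − 2m) + (−m − 1)(8w² − 2wm − 8w − m² − 2m); both groups contain (8w² − 2wm − 8w − m² − 2m), so (w − m − 1) is a factor with cofactor 8w² − 2wm − 8w − m² − 2m.
The cofactor groups again: 8w² − 2wm − 8w − m² − 2m = 4w(2w − m − 2) + m(2w − m − 2); both groups contain (2w − m − 2), giving (4w + m)(2w − m − 2).

(2w − m − 2)(w − m − 1)(4w + m)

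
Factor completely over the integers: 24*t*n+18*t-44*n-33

Group as (24*t*n+18*t) + (-44*n-33) = 6*t*(4*n+3) - 11*(4*n+3).
Both groups share the factor (4*n+3).

(4*n+3)*(6*t-11)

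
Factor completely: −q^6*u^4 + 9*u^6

−u^4*(q^3 + 3*u)*(q^3 − 3*u)

Factor out u^4 first: what remains is −q^6 + 9*u^2.
Recognize a difference of squares with the parts 3*u and q^3.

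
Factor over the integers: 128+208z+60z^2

Pull out the common factor 4, then factor the remaining trinomial.

4(3z+8)(5z+4)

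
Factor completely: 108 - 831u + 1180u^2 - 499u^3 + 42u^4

(6u - 1)(7u - 12)(u - 1)(u - 9)

By the rational root theorem, u = 1/6 is a root, so (6u - 1) is a factor; dividing leaves 7u^3 - 82u^2 + 183u - 108.
Then u = 12/7 is a root, so (7u - 12) is a factor; dividing leaves u^2 - 10u + 9.
The remaining quadratic factors as (u - 1)(u - 9).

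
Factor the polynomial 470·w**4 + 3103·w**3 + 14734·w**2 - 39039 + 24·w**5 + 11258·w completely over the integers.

(4·w + 11)·(6·w - 7)·(w + 13)·(w**2 + 5·w + 39)

By the rational root theorem, w = 7/6 is a root, so (6·w - 7) divides it; the quotient is 4·w**4 + 83·w**3 + 614·w**2 + 3172·w + 5577.
Next, w = -13 is a root, so (w + 13) is a factor; dividing leaves 4·w**3 + 31·w**2 + 211·w + 429.
Continuing, w = -11/4 is a root, so (4·w + 11) is a factor; dividing leaves w**2 + 5·w + 39.
The quadratic w**2 + 5·w + 39 has discriminant -131 < 0 and is irreducible over ℤ.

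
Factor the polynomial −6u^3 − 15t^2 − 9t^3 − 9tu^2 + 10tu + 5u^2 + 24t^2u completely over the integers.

−(3t + u)(3t − 6u + 5)(t − u)

Group: 3t(−3t^2 + 2tu + u^2) + (−6u + 5)(−3t^2 + 2tu + u^2); both groups contain (−3t^2 + 2tu + u^2), so (3t − 6u + 5) is a factor with cofactor −3t^2 + 2tu + u^2.
The cofactor groups again: −3t^2 + 2tu + u^2 = −t(3t + u) + u(3t + u); both groups contain (3t + u), giving −(t − u)(3t + u).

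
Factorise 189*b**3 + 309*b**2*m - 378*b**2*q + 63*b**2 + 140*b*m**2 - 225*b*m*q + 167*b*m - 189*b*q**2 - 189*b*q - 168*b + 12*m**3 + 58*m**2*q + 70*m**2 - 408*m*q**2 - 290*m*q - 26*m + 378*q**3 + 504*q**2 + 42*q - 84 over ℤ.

(3*b + 2*m - 6*q + 2)*(7*b + 6*m - 7*q - 7)*(9*b + m + 9*q + 6)

Group: 3*b*(63*b**2 + 61*b*m - 21*b + 6*m**2 + 47*m*q + 29*m - 63*q**2 - 105*q - 42) + (2*m - 6*q + 2)*(63*b**2 + 61*b*m - 21*b + 6*m**2 + 47*m*q + 29*m - 63*q**2 - 105*q - 42); both groups contain (63*b**2 + 61*b*m - 21*b + 6*m**2 + 47*m*q + 29*m - 63*q**2 - 105*q - 42), so (3*b + 2*m - 6*q + 2) is a factor with cofactor 63*b**2 + 61*b*m - 21*b + 6*m**2 + 47*m*q + 29*m - 63*q**2 - 105*q - 42.
The cofactor groups again: 63*b**2 + 61*b*m - 21*b + 6*m**2 + 47*m*q + 29*m - 63*q**2 - 105*q - 42 = 9*b*(7*b + 6*m - 7*q - 7) + (m + 9*q + 6)*(7*b + 6*m - 7*q - 7); both groups contain (7*b + 6*m - 7*q - 7), giving (9*b + m + 9*q + 6)*(7*b + 6*m - 7*q - 7).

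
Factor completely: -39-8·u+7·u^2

Need a pair with product 7·(-39) = -273 and sum -8: that's 13 and -21.
Split the middle term: 7·u^2+13·u - 21·u-39 = u·(7·u+13) - 3·(7·u+13).

(7·u+13)·(u-3)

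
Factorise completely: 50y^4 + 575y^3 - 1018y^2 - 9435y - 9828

(2y - 9)(5y + 13)(5y + 7)(y + 12)

Among the possible rational roots, y = -7/5 is a root, so (5y + 7) is a factor; dividing leaves 10y^3 + 101y^2 - 345y - 1404.
Next, y = 9/2 is a root, so (2y - 9) is a factor; dividing leaves 5y^2 + 73y + 156.
The remaining quadratic factors as (5y + 13)(y + 12).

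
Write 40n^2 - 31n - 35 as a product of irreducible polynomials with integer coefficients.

Need a pair with product 40·(-35) = -1400 and sum -31: that's -56 and 25.
Split the middle term: 40n^2 - 56n + 25n - 35 = 8n(5n - 7) + 5(5n - 7).

(5n - 7)(8n + 5)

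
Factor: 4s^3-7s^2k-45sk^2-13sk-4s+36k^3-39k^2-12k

Group: s(4s^2-19sk+12k^2-13k-4) + 3k(4s^2-19sk+12k^2-13k-4); both groups contain (4s^2-19sk+12k^2-13k-4), so (s+3k) is a factor with cofactor 4s^2-19sk+12k^2-13k-4.
The cofactor groups again: 4s^2-19sk+12k^2-13k-4 = 4s(s-4k-1) + (-3k+4)(s-4k-1); both groups contain (s-4k-1), giving (4s-3k+4)(s-4k-1).

(4s-3k+4)(s-4k-1)(s+3k)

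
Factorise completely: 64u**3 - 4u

Factor out 4u, leaving 16u**2 - 1, which is a difference of two squares.

4u(4u + 1)(4u - 1)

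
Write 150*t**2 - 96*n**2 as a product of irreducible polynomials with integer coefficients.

Pull out the common factor 6; 25*t**2 - 16*n**2 is a difference of squares.

6*(5*t - 4*n)*(5*t + 4*n)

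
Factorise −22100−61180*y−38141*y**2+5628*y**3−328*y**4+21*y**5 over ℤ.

(3*y+2)*(7*y+5)*(y−10)*(y**2−7*y+221)

By the rational root theorem, y = −5/7 is a root, so (7*y+5) divides it; the quotient is 3*y**4−49*y**3+839*y**2−6048*y−4420.
Next, y = 10 is a root, so (y−10) is a factor; dividing leaves 3*y**3−19*y**2+649*y+442.
Then y = −2/3 is a root, so (3*y+2) is a factor; dividing leaves y**2−7*y+221.
The quadratic y**2−7*y+221 has discriminant −835 < 0 and is irreducible over ℤ.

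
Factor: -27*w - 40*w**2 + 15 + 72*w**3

(9*w - 5)*(8*w**2 - 3)

Group as (72*w**3 - 27*w) + (-40*w**2 + 15) = 9*w*(8*w**2 - 3) - 5*(8*w**2 - 3).
Both groups share the factor (8*w**2 - 3).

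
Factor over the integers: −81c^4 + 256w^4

(4w − 3c)(4w + 3c)(16w^2 + 9c^2)

(4w)⁴ − (3c)⁴ = ((4w)² − (3c)²)((4w)² + (3c)²); the first factor splits again, the second (16w^2 + 9c^2) is irreducible.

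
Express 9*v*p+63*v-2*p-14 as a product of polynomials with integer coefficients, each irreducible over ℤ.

Group as (9*v*p+63*v) + (-2*p-14) = 9*v*(p+7) - 2*(p+7).
Both groups share the factor (p+7).

(9*v-2)*(p+7)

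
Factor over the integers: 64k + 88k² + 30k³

Pull out the common factor 2k, then factor the remaining trinomial.

2k(3k + 4)(5k + 8)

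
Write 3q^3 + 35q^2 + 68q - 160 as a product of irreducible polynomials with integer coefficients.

Trying the rational-root candidates, q = 4/3 is a root, so (3q - 4) is a factor; dividing leaves q^2 + 13q + 40.
The remaining quadratic factors as (q + 8)(q + 5).

(3q - 4)(q + 5)(q + 8)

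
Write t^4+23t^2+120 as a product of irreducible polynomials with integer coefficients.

(t^2+15)(t^2+8)

Substitute u = t^2 to get a quadratic in u, then factor.
t^2+8 is irreducible over ℤ (always positive, so no real roots).
t^2+15 is irreducible over ℤ (always positive, so no real roots).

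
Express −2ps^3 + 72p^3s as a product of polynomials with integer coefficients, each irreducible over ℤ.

Factor out 2ps, leaving 36p^2 − s^2, which is a difference of two squares.

2ps(6p + s)(6p − s)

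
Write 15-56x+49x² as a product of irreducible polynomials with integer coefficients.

Need a pair with product 49·15 = 735 and sum -56: that's -35 and -21.
Split the middle term: 49x²-35x - 21x+15 = 7x(7x-5) - 3(7x-5).

(7x-3)(7x-5)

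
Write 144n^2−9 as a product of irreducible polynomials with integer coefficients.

9(4n+1)(4n−1)

Every term has a factor of 9. Then 16n^2−1 = (4n)² − (1)².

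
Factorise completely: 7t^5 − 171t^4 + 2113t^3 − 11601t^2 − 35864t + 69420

By the rational root theorem, t = −3 is a root, so (t + 3) divides it; the quotient is 7t^4 − 192t^3 + 2689t^2 − 19668t + 23140.
Continuing, t = 13 is a root, so (t − 13) is a factor; dividing leaves 7t^3 − 101t^2 + 1376t − 1780.
Continuing, t = 10/7 is a root, so (7t − 10) is a factor; dividing leaves t^2 − 13t + 178.
The quadratic t^2 − 13t + 178 has discriminant −543 < 0 and is irreducible over ℤ.

(7t − 10)(t + 3)(t − 13)(t^2 − 13t + 178)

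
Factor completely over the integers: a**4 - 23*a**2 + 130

(a**2 - 10)*(a**2 - 13)

Substitute u = a**2 to get a quadratic in u, then factor.
a**2 - 13 is irreducible over ℤ (13 is not a perfect square).
a**2 - 10 is irreducible over ℤ (10 is not a perfect square).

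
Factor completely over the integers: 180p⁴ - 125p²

5p²(6p + 5)(6p - 5)

Factor out 5p², leaving 36p² - 25, which is a difference of two squares.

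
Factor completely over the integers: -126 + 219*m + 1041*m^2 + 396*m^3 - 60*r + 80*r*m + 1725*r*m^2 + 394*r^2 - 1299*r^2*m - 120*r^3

Group: r*(-120*r^2 + 141*r*m + 34*r + 33*m^2 + 95*m + 42) + (12*m - 3)*(-120*r^2 + 141*r*m + 34*r + 33*m^2 + 95*m + 42); both groups contain (-120*r^2 + 141*r*m + 34*r + 33*m^2 + 95*m + 42), so (r + 12*m - 3) is a factor with cofactor -120*r^2 + 141*r*m + 34*r + 33*m^2 + 95*m + 42.
The cofactor groups again: -120*r^2 + 141*r*m + 34*r + 33*m^2 + 95*m + 42 = -15*r*(8*r - 11*m - 6) + (-3*m - 7)*(8*r - 11*m - 6); both groups contain (8*r - 11*m - 6), giving -(15*r + 3*m + 7)*(8*r - 11*m - 6).

-(8*r - 11*m - 6)*(r + 12*m - 3)*(15*r + 3*m + 7)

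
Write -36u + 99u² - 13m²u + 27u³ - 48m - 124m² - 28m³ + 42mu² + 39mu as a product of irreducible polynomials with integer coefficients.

Group: m(-28m² + 15mu - 12m + 27u² - 9u) + (u + 4)(-28m² + 15mu - 12m + 27u² - 9u); both groups contain (-28m² + 15mu - 12m + 27u² - 9u), so (m + u + 4) is a factor with cofactor -28m² + 15mu - 12m + 27u² - 9u.
The cofactor groups again: -28m² + 15mu - 12m + 27u² - 9u = -7m(4m + 3u) + (9u - 3)(4m + 3u); both groups contain (4m + 3u), giving -(7m - 9u + 3)(4m + 3u).

-(4m + 3u)(7m - 9u + 3)(m + u + 4)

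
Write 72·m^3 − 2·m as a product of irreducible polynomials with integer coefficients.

2·m·(6·m + 1)·(6·m − 1)

Factor out 2·m, leaving 36·m^2 − 1, which is a difference of two squares.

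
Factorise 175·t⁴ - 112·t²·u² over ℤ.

Factor out 7·t², leaving 25·t² - 16·u², which is a difference of two squares.

7·t²·(5·t + 4·u)·(5·t - 4·u)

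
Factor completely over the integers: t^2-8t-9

(t+1)(t-9)

Two integers with product -9 and sum -8 are 1 and -9.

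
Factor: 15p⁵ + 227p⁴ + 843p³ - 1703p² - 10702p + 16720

(3p - 5)(5p - 11)(p + 8)(p² + 11p + 38)

Trying the rational-root candidates, p = 5/3 is a root, giving the factor (3p - 5) and quotient 5p⁴ + 84p³ + 421p² + 134p - 3344.
Next, p = -8 is a root, so (p + 8) is a factor; dividing leaves 5p³ + 44p² + 69p - 418.
Next, p = 11/5 is a root, so (5p - 11) divides it; the quotient is p² + 11p + 38.
The quadratic p² + 11p + 38 has discriminant -31 < 0 and is irreducible over ℤ.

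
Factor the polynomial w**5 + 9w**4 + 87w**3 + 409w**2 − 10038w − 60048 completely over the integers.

By the rational root theorem, w = 8 is a root, giving the factor (w − 8) and quotient w**4 + 17w**3 + 223w**2 + 2193w + 7506.
Then w = −6 is a root, so (w + 6) divides it; the quotient is w**3 + 11w**2 + 157w + 1251.
Continuing, w = −9 is a root, so (w + 9) is a factor; dividing leaves w**2 + 2w + 139.
The quadratic w**2 + 2w + 139 has discriminant −552 < 0 and is irreducible over ℤ.

(w + 6)(w + 9)(w − 8)(w**2 + 2w + 139)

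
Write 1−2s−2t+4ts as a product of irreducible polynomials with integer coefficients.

Group as (4ts−2t) + (−2s+1) = 2t(2s−1) − (2s−1).
Both groups share the factor (2s−1).

(2s−1)(2t−1)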